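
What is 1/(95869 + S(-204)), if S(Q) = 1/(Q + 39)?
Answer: 165/15818384 ≈ 1.0431e-5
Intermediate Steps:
S(Q) = 1/(39 + Q)
1/(95869 + S(-204)) = 1/(95869 + 1/(39 - 204)) = 1/(95869 + 1/(-165)) = 1/(95869 - 1/165) = 1/(15818384/165) = 165/15818384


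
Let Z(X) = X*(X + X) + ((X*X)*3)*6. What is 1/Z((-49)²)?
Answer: 1/115296020 ≈ 8.6733e-9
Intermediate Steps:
Z(X) = 20*X² (Z(X) = X*(2*X) + (X²*3)*6 = 2*X² + (3*X²)*6 = 2*X² + 18*X² = 20*X²)
1/Z((-49)²) = 1/(20*((-49)²)²) = 1/(20*2401²) = 1/(20*5764801) = 1/115296020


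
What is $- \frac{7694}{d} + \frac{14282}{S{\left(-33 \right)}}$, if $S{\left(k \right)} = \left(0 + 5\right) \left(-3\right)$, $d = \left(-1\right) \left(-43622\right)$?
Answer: $- \frac{311562407}{327165} \approx -952.31$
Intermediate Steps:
$d = 43622$
$S{\left(k \right)} = -15$ ($S{\left(k \right)} = 5 \left(-3\right) = -15$)
$- \frac{7694}{d} + \frac{14282}{S{\left(-33 \right)}} = - \frac{7694}{43622} + \frac{14282}{-15} = \left(-7694\right) \frac{1}{43622} + 14282 \left(- \frac{1}{15}\right) = - \frac{3847}{21811} - \frac{14282}{15} = - \frac{311562407}{327165}$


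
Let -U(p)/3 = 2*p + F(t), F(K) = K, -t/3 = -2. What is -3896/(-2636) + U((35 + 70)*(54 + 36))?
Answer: -37376188/659 ≈ -56717.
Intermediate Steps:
t = 6 (t = -3*(-2) = 6)
U(p) = -18 - 6*p (U(p) = -3*(2*p + 6) = -3*(6 + 2*p) = -18 - 6*p)
-3896/(-2636) + U((35 + 70)*(54 + 36)) = -3896/(-2636) + (-18 - 6*(35 + 70)*(54 + 36)) = -3896*(-1/2636) + (-18 - 630*90) = 974/659 + (-18 - 6*9450) = 974/659 + (-18 - 56700) = 974/659 - 56718 = -37376188/659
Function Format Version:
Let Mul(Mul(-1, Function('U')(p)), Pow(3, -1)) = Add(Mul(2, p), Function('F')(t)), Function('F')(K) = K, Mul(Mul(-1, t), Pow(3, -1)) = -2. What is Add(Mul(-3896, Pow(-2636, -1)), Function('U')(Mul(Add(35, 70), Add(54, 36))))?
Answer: Rational(-37376188, 659) ≈ -56717.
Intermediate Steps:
t = 6 (t = Mul(-3, -2) = 6)
Function('U')(p) = Add(-18, Mul(-6, p)) (Function('U')(p) = Mul(-3, Add(Mul(2, p), 6)) = Mul(-3, Add(6, Mul(2, p))) = Add(-18, Mul(-6, p)))
Add(Mul(-3896, Pow(-2636, -1)), Function('U')(Mul(Add(35, 70), Add(54, 36)))) = Add(Mul(-3896, Pow(-2636, -1)), Add(-18, Mul(-6, Mul(Add(35, 70), Add(54, 36))))) = Add(Mul(-3896, Rational(-1, 2636)), Add(-18, Mul(-6, Mul(105, 90)))) = Add(Rational(974, 659), Add(-18, Mul(-6, 9450))) = Add(Rational(974, 659), Add(-18, -56700)) = Add(Rational(974, 659), -56718) = Rational(-37376188, 659)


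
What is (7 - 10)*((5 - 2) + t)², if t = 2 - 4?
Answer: -3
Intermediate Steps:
t = -2
(7 - 10)*((5 - 2) + t)² = (7 - 10)*((5 - 2) - 2)² = -3*(3 - 2)² = -3*1² = -3*1 = -3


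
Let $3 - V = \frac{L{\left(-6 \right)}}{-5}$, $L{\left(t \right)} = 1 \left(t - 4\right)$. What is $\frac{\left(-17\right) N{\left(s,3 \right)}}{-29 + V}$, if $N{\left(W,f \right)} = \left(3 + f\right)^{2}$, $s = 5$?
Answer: $\frac{153}{7} \approx 21.857$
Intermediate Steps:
$L{\left(t \right)} = -4 + t$ ($L{\left(t \right)} = 1 \left(-4 + t\right) = -4 + t$)
$V = 1$ ($V = 3 - \frac{-4 - 6}{-5} = 3 - \left(-10\right) \left(- \frac{1}{5}\right) = 3 - 2 = 1$)
$\frac{\left(-17\right) N{\left(s,3 \right)}}{-29 + V} = \frac{\left(-17\right) \left(3 + 3\right)^{2}}{-29 + 1} = \frac{\left(-17\right) 6^{2}}{-28} = \left(-17\right) 36 \left(- \frac{1}{28}\right) = \left(-612\right) \left(- \frac{1}{28}\right) = \frac{153}{7}$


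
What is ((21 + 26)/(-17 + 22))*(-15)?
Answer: -141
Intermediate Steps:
((21 + 26)/(-17 + 22))*(-15) = (47/5)*(-15) = -141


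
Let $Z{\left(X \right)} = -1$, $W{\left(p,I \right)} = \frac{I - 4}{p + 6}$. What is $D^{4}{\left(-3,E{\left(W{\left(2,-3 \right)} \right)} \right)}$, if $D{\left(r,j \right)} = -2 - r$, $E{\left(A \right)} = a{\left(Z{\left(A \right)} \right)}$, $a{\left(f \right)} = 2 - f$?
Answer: $1$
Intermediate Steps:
$W{\left(p,I \right)} = \frac{-4 + I}{6 + p}$
$E{\left(A \right)} = 3$ ($E{\left(A \right)} = 2 - -1 = 2 + 1 = 3$)
$D^{4}{\left(-3,E{\left(W{\left(2,-3 \right)} \right)} \right)} = \left(-2 - -3\right)^{4} = \left(-2 + 3\right)^{4} = 1^{4} = 1$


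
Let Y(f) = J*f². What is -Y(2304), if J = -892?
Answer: 4735107072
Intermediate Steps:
Y(f) = -892*f²
-Y(2304) = -(-892)*2304² = -(-892)*5308416 = -1*(-4735107072) = 4735107072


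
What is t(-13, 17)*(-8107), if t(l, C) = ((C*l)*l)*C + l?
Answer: -395848596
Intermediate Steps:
t(l, C) = l + C²*l² (t(l, C) = (C*l²)*C + l = C²*l² + l = l + C²*l²)
t(-13, 17)*(-8107) = -13*(1 - 13*17²)*(-8107) = -13*(1 - 13*289)*(-8107) = -13*(1 - 3757)*(-8107) = -13*(-3756)*(-8107) = 48828*(-8107) = -395848596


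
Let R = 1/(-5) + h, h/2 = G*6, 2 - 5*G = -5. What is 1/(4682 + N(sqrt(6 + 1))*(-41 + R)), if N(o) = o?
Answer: 58525/273961956 + 305*sqrt(7)/273961956 ≈ 0.00021657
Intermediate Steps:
G = 7/5 (G = 2/5 - 1/5*(-5) = 2/5 + 1 = 7/5 ≈ 1.4000)
h = 84/5 (h = 2*((7/5)*6) = 2*(42/5) = 84/5 ≈ 16.800)
R = 83/5 (R = 1/(-5) + 84/5 = -1/5 + 84/5 = 83/5 ≈ 16.600)
1/(4682 + N(sqrt(6 + 1))*(-41 + R)) = 1/(4682 + sqrt(6 + 1)*(-41 + 83/5)) = 1/(4682 + sqrt(7)*(-122/5)) = 1/(4682 - 122*sqrt(7)/5)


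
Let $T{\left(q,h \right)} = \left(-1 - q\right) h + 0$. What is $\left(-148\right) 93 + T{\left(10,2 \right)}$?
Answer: $-13786$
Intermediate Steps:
$T{\left(q,h \right)} = h \left(-1 - q\right)$ ($T{\left(q,h \right)} = h \left(-1 - q\right) + 0 = h \left(-1 - q\right)$)
$\left(-148\right) 93 + T{\left(10,2 \right)} = \left(-148\right) 93 - 2 \left(1 + 10\right) = -13764 - 2 \cdot 11 = -13764 - 22 = -13786$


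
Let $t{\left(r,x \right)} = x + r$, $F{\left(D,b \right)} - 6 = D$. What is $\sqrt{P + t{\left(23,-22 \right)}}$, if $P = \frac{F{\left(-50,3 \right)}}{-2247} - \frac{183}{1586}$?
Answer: $\frac{5 \sqrt{123445686}}{58422} \approx 0.95089$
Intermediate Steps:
$F{\left(D,b \right)} = 6 + D$
$t{\left(r,x \right)} = r + x$
$P = - \frac{5597}{58422}$ ($P = \frac{6 - 50}{-2247} - \frac{183}{1586} = \left(-44\right) \left(- \frac{1}{2247}\right) - \frac{3}{26} = \frac{44}{2247} - \frac{3}{26} = - \frac{5597}{58422} \approx -0.095803$)
$\sqrt{P + t{\left(23,-22 \right)}} = \sqrt{- \frac{5597}{58422} + \left(23 - 22\right)} = \sqrt{- \frac{5597}{58422} + 1} = \sqrt{\frac{52825}{58422}} = \frac{5 \sqrt{123445686}}{58422}$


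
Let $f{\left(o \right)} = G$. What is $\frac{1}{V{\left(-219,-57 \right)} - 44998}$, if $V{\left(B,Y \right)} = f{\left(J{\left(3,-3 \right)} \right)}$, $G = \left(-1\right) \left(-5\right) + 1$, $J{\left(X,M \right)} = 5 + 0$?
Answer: $- \frac{1}{44992} \approx -2.2226 \cdot 10^{-5}$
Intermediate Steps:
$J{\left(X,M \right)} = 5$
$G = 6$ ($G = 5 + 1 = 6$)
$f{\left(o \right)} = 6$
$V{\left(B,Y \right)} = 6$
$\frac{1}{V{\left(-219,-57 \right)} - 44998} = \frac{1}{6 - 44998} = \frac{1}{-44992} = - \frac{1}{44992}$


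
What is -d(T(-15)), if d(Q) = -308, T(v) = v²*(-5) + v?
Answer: 308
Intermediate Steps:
T(v) = v - 5*v² (T(v) = -5*v² + v = v - 5*v²)
-d(T(-15)) = -1*(-308) = 308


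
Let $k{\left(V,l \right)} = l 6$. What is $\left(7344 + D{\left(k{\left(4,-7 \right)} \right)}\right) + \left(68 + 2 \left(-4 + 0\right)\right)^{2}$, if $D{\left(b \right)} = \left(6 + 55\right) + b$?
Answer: $10963$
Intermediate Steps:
$k{\left(V,l \right)} = 6 l$
$D{\left(b \right)} = 61 + b$
$\left(7344 + D{\left(k{\left(4,-7 \right)} \right)}\right) + \left(68 + 2 \left(-4 + 0\right)\right)^{2} = \left(7344 + \left(61 + 6 \left(-7\right)\right)\right) + \left(68 + 2 \left(-4 + 0\right)\right)^{2} = \left(7344 + \left(61 - 42\right)\right) + \left(68 + 2 \left(-4\right)\right)^{2} = \left(7344 + 19\right) + \left(68 - 8\right)^{2} = 7363 + 60^{2} = 7363 + 3600 = 10963$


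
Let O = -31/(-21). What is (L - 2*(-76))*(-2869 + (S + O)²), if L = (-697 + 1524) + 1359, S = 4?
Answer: -418169336/63 ≈ -6.6376e+6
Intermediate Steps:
O = 31/21 (O = -31*(-1/21) = 31/21 ≈ 1.4762)
L = 2186 (L = 827 + 1359 = 2186)
(L - 2*(-76))*(-2869 + (S + O)²) = (2186 - 2*(-76))*(-2869 + (4 + 31/21)²) = (2186 + 152)*(-2869 + (115/21)²) = 2338*(-2869 + 13225/441) = 2338*(-1252004/441) = -418169336/63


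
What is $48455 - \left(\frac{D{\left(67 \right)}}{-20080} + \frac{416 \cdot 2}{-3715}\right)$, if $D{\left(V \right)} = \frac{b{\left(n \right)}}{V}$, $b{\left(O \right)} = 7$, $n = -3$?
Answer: $\frac{9687192408301}{199920496} \approx 48455.0$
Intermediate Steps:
$D{\left(V \right)} = \frac{7}{V}$
$48455 - \left(\frac{D{\left(67 \right)}}{-20080} + \frac{416 \cdot 2}{-3715}\right) = 48455 - \left(\frac{7 \cdot \frac{1}{67}}{-20080} + \frac{416 \cdot 2}{-3715}\right) = 48455 - \left(7 \cdot \frac{1}{67} \left(- \frac{1}{20080}\right) + 832 \left(- \frac{1}{3715}\right)\right) = 48455 - \left(\frac{7}{67} \left(- \frac{1}{20080}\right) - \frac{832}{3715}\right) = 48455 - \left(- \frac{7}{1345360} - \frac{832}{3715}\right) = 48455 - - \frac{44774621}{199920496} = 48455 + \frac{44774621}{199920496} = \frac{9687192408301}{199920496}$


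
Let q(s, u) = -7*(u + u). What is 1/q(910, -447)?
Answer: 1/6258 ≈ 0.00015980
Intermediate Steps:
q(s, u) = -14*u
1/q(910, -447) = 1/(-14*(-447)) = 1/6258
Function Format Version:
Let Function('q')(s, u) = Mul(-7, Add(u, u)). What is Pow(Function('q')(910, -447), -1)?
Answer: Rational(1, 6258) ≈ 0.00015980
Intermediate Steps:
Function('q')(s, u) = Mul(-14, u) (Function('q')(s, u) = Mul(-7, Mul(2, u)) = Mul(-14, u))
Pow(Function('q')(910, -447), -1) = Pow(Mul(-14, -447), -1) = Pow(6258, -1) = Rational(1, 6258)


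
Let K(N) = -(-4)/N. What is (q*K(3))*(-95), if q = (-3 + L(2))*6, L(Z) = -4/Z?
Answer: 3800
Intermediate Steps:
K(N) = 4/N
q = -30 (q = (-3 - 4/2)*6 = (-3 - 4*½)*6 = (-3 - 2)*6 = -5*6 = -30)
(q*K(3))*(-95) = -120/3*(-95) = -30*4/3*(-95) = -40*(-95) = 3800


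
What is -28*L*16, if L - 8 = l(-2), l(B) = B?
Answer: -2688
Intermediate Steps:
L = 6 (L = 8 - 2 = 6)
-28*L*16 = -28*6*16 = -168*16 = -2688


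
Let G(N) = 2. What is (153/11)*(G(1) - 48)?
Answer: -7038/11 ≈ -639.82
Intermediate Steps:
(153/11)*(G(1) - 48) = (153/11)*(2 - 48) = (153*(1/11))*(-46) = (153/11)*(-46) = -7038/11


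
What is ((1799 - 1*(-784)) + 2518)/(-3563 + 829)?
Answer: -5101/2734 ≈ -1.8658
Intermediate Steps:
((1799 - 1*(-784)) + 2518)/(-3563 + 829) = ((1799 + 784) + 2518)/(-2734) = (2583 + 2518)*(-1/2734) = 5101*(-1/2734) = -5101/2734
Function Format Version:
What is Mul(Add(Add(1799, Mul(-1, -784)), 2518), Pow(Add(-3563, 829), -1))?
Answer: Rational(-5101, 2734) ≈ -1.8658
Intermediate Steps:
Mul(Add(Add(1799, Mul(-1, -784)), 2518), Pow(Add(-3563, 829), -1)) = Mul(Add(Add(1799, 784), 2518), Pow(-2734, -1)) = Mul(Add(2583, 2518), Rational(-1, 2734)) = Mul(5101, Rational(-1, 2734)) = Rational(-5101, 2734)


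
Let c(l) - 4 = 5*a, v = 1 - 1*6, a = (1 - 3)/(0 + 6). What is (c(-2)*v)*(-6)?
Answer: 70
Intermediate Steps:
a = -1/3 (a = -2/6 = -2*1/6 = -1/3 ≈ -0.33333)
v = -5 (v = 1 - 6 = -5)
c(l) = 7/3 (c(l) = 4 + 5*(-1/3) = 4 - 5/3 = 7/3)
(c(-2)*v)*(-6) = ((7/3)*(-5))*(-6) = -35/3*(-6) = 70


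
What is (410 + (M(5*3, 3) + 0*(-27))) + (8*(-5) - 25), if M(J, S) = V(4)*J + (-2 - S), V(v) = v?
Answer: 400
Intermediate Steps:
M(J, S) = -2 - S + 4*J (M(J, S) = 4*J + (-2 - S) = -2 - S + 4*J)
(410 + (M(5*3, 3) + 0*(-27))) + (8*(-5) - 25) = (410 + ((-2 - 1*3 + 4*(5*3)) + 0*(-27))) + (8*(-5) - 25) = (410 + ((-2 - 3 + 4*15) + 0)) + (-40 - 25) = (410 + ((-2 - 3 + 60) + 0)) - 65 = (410 + (55 + 0)) - 65 = (410 + 55) - 65 = 465 - 65 = 400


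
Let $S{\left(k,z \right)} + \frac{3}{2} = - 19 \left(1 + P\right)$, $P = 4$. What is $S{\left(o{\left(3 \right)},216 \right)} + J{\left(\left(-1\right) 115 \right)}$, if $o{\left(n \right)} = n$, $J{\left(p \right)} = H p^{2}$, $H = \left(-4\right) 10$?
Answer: $- \frac{1058193}{2} \approx -5.291 \cdot 10^{5}$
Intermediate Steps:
$H = -40$
$J{\left(p \right)} = - 40 p^{2}$
$S{\left(k,z \right)} = - \frac{193}{2}$ ($S{\left(k,z \right)} = - \frac{3}{2} - 19 \left(1 + 4\right) = - \frac{3}{2} - 95 = - \frac{193}{2}$)
$S{\left(o{\left(3 \right)},216 \right)} + J{\left(\left(-1\right) 115 \right)} = - \frac{193}{2} - 40 \left(\left(-1\right) 115\right)^{2} = - \frac{193}{2} - 40 \left(-115\right)^{2} = - \frac{193}{2} - 529000 = - \frac{1058193}{2}$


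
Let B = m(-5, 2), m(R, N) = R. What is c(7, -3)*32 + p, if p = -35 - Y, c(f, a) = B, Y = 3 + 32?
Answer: -230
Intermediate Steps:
B = -5
Y = 35
c(f, a) = -5
p = -70 (p = -35 - 1*35 = -35 - 35 = -70)
c(7, -3)*32 + p = -5*32 - 70 = -160 - 70 = -230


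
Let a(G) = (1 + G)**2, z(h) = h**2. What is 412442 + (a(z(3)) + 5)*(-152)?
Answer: 396482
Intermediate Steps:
412442 + (a(z(3)) + 5)*(-152) = 412442 + ((1 + 3**2)**2 + 5)*(-152) = 412442 + ((1 + 9)**2 + 5)*(-152) = 412442 + (10**2 + 5)*(-152) = 412442 + (100 + 5)*(-152) = 412442 + 105*(-152) = 412442 - 15960 = 396482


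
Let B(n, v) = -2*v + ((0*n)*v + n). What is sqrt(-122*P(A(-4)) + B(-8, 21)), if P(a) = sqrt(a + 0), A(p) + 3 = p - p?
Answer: sqrt(-50 - 122*I*sqrt(3)) ≈ 9.1418 - 11.557*I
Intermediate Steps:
B(n, v) = n - 2*v (B(n, v) = -2*v + (0*v + n) = -2*v + (0 + n) = -2*v + n = n - 2*v)
A(p) = -3 (A(p) = -3 + (p - p) = -3 + 0 = -3)
P(a) = sqrt(a)
sqrt(-122*P(A(-4)) + B(-8, 21)) = sqrt(-122*I*sqrt(3) + (-8 - 2*21)) = sqrt(-122*I*sqrt(3) + (-8 - 42)) = sqrt(-122*I*sqrt(3) - 50) = sqrt(-50 - 122*I*sqrt(3))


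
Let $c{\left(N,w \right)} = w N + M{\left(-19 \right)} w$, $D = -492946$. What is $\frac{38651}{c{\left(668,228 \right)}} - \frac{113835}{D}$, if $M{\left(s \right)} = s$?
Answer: $\frac{17948624233}{36471102756} \approx 0.49213$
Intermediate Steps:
$c{\left(N,w \right)} = - 19 w + N w$ ($c{\left(N,w \right)} = w N - 19 w = N w - 19 w = - 19 w + N w$)
$\frac{38651}{c{\left(668,228 \right)}} - \frac{113835}{D} = \frac{38651}{228 \left(-19 + 668\right)} - \frac{113835}{-492946} = \frac{38651}{228 \cdot 649} - - \frac{113835}{492946} = \frac{38651}{147972} + \frac{113835}{492946} = \frac{17948624233}{36471102756}$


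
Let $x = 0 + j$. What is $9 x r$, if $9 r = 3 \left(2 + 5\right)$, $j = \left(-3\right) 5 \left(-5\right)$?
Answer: $1575$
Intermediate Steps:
$j = 75$ ($j = \left(-15\right) \left(-5\right) = 75$)
$r = \frac{7}{3}$ ($r = \frac{3 \left(2 + 5\right)}{9} = \frac{3 \cdot 7}{9} = \frac{1}{9} \cdot 21 = \frac{7}{3} \approx 2.3333$)
$x = 75$ ($x = 0 + 75 = 75$)
$9 x r = 9 \cdot 75 \cdot \frac{7}{3} = 675 \cdot \frac{7}{3} = 1575$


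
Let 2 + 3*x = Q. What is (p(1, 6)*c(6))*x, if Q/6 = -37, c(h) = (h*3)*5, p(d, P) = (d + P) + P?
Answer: -87360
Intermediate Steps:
p(d, P) = d + 2*P (p(d, P) = (P + d) + P = d + 2*P)
c(h) = 15*h (c(h) = (3*h)*5 = 15*h)
Q = -222 (Q = 6*(-37) = -222)
x = -224/3 (x = -⅔ + (⅓)*(-222) = -⅔ - 74 = -224/3 ≈ -74.667)
(p(1, 6)*c(6))*x = ((1 + 2*6)*(15*6))*(-224/3) = ((1 + 12)*90)*(-224/3) = (13*90)*(-224/3) = 1170*(-224/3) = -87360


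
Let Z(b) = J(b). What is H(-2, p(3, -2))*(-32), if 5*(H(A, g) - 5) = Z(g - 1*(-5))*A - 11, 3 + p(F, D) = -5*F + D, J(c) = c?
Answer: -1408/5 ≈ -281.60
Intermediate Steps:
Z(b) = b
p(F, D) = -3 + D - 5*F (p(F, D) = -3 + (-5*F + D) = -3 + (D - 5*F) = -3 + D - 5*F)
H(A, g) = 14/5 + A*(5 + g)/5 (H(A, g) = 5 + ((g - 1*(-5))*A - 11)/5 = 5 + ((g + 5)*A - 11)/5 = 5 + ((5 + g)*A - 11)/5 = 5 + (A*(5 + g) - 11)/5 = 5 + (-11 + A*(5 + g))/5 = 5 + (-11/5 + A*(5 + g)/5) = 14/5 + A*(5 + g)/5)
H(-2, p(3, -2))*(-32) = (14/5 + (1/5)*(-2)*(5 + (-3 - 2 - 5*3)))*(-32) = (14/5 + (1/5)*(-2)*(5 + (-3 - 2 - 15)))*(-32) = (14/5 + (1/5)*(-2)*(5 - 20))*(-32) = (14/5 + (1/5)*(-2)*(-15))*(-32) = (14/5 + 6)*(-32) = (44/5)*(-32) = -1408/5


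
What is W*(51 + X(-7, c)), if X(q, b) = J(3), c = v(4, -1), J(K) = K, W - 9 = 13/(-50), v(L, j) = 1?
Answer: 11799/25 ≈ 471.96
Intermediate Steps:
W = 437/50 (W = 9 + 13/(-50) = 9 + 13*(-1/50) = 9 - 13/50 = 437/50 ≈ 8.7400)
c = 1
X(q, b) = 3
W*(51 + X(-7, c)) = 437*(51 + 3)/50 = (437/50)*54 = 11799/25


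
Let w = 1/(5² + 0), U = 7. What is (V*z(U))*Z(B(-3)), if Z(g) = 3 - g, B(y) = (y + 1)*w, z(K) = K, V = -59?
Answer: -31801/25 ≈ -1272.0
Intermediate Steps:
w = 1/25 (w = 1/(25 + 0) = 1/25 ≈ 0.040000)
B(y) = 1/25 + y/25 (B(y) = (y + 1)*(1/25) = (1 + y)*(1/25) = 1/25 + y/25)
(V*z(U))*Z(B(-3)) = (-59*7)*(3 - (1/25 + (1/25)*(-3))) = -413*(3 - (1/25 - 3/25)) = -413*(3 - 1*(-2/25)) = -413*(3 + 2/25) = -413*77/25 = -31801/25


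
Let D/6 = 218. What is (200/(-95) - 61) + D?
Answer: 23653/19 ≈ 1244.9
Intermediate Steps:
D = 1308 (D = 6*218 = 1308)
(200/(-95) - 61) + D = (200/(-95) - 61) + 1308 = (200*(-1/95) - 61) + 1308 = (-40/19 - 61) + 1308 = -1199/19 + 1308 = 23653/19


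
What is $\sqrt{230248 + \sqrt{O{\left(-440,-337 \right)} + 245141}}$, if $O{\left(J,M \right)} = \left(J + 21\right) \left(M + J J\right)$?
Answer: $\sqrt{230248 + 2 i \sqrt{20183014}} \approx 479.93 + 9.3608 i$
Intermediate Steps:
$O{\left(J,M \right)} = \left(21 + J\right) \left(M + J^{2}\right)$
$\sqrt{230248 + \sqrt{O{\left(-440,-337 \right)} + 245141}} = \sqrt{230248 + \sqrt{\left(\left(-440\right)^{3} + 21 \left(-337\right) + 21 \left(-440\right)^{2} - -148280\right) + 245141}} = \sqrt{230248 + \sqrt{\left(-85184000 - 7077 + 21 \cdot 193600 + 148280\right) + 245141}} = \sqrt{230248 + \sqrt{\left(-85184000 - 7077 + 4065600 + 148280\right) + 245141}} = \sqrt{230248 + \sqrt{-80977197 + 245141}} = \sqrt{230248 + \sqrt{-80732056}} = \sqrt{230248 + 2 i \sqrt{20183014}}$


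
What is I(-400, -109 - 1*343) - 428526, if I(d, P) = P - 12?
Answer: -428990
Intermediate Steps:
I(d, P) = -12 + P
I(-400, -109 - 1*343) - 428526 = (-12 + (-109 - 1*343)) - 428526 = (-12 + (-109 - 343)) - 428526 = (-12 - 452) - 428526 = -464 - 428526 = -428990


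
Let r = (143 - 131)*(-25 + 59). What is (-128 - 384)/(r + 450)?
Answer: -256/429 ≈ -0.59674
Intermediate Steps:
r = 408 (r = 12*34 = 408)
(-128 - 384)/(r + 450) = (-128 - 384)/(408 + 450) = -512/858 = -512*1/858 = -256/429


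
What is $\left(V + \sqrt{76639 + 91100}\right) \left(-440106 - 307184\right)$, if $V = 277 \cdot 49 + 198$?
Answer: $-10290930590 - 747290 \sqrt{167739} \approx -1.0597 \cdot 10^{10}$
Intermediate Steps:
$V = 13771$ ($V = 13573 + 198 = 13771$)
$\left(V + \sqrt{76639 + 91100}\right) \left(-440106 - 307184\right) = \left(13771 + \sqrt{76639 + 91100}\right) \left(-440106 - 307184\right) = \left(13771 + \sqrt{167739}\right) \left(-747290\right) = -10290930590 - 747290 \sqrt{167739}$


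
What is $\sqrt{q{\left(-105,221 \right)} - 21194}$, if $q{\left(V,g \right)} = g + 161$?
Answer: $22 i \sqrt{43} \approx 144.26 i$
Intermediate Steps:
$q{\left(V,g \right)} = 161 + g$
$\sqrt{q{\left(-105,221 \right)} - 21194} = \sqrt{\left(161 + 221\right) - 21194} = \sqrt{382 - 21194} = \sqrt{-20812} = 22 i \sqrt{43}$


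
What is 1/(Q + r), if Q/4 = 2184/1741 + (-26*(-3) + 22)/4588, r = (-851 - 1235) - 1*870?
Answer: -1996927/5892721920 ≈ -0.00033888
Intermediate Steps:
r = -2956 (r = -2086 - 870 = -2956)
Q = 10194292/1996927 (Q = 4*(2184/1741 + (-26*(-3) + 22)/4588) = 4*(2184*(1/1741) + (78 + 22)*(1/4588)) = 4*(2184/1741 + 100*(1/4588)) = 4*(2184/1741 + 25/1147) = 4*(2548573/1996927) = 10194292/1996927 ≈ 5.1050)
1/(Q + r) = 1/(10194292/1996927 - 2956) = 1/(-5892721920/1996927) = -1996927/5892721920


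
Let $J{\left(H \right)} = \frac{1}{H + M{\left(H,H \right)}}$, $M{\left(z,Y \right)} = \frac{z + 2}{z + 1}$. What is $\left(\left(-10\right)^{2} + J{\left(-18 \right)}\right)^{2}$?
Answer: $\frac{840014289}{84100} \approx 9988.3$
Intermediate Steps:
$M{\left(z,Y \right)} = \frac{2 + z}{1 + z}$
$J{\left(H \right)} = \frac{1}{H + \frac{2 + H}{1 + H}}$
$\left(\left(-10\right)^{2} + J{\left(-18 \right)}\right)^{2} = \left(\left(-10\right)^{2} + \frac{1 - 18}{2 - 18 - 18 \left(1 - 18\right)}\right)^{2} = \left(100 + \frac{1}{2 - 18 - -306} \left(-17\right)\right)^{2} = \left(100 + \frac{1}{2 - 18 + 306} \left(-17\right)\right)^{2} = \left(100 + \frac{1}{290} \left(-17\right)\right)^{2} = \left(100 - \frac{17}{290}\right)^{2} = \left(\frac{28983}{290}\right)^{2} = \frac{840014289}{84100}$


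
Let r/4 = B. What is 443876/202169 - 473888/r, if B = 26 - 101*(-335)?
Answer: -8921280532/6845644509 ≈ -1.3032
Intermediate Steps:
B = 33861 (B = 26 + 33835 = 33861)
r = 135444 (r = 4*33861 = 135444)
443876/202169 - 473888/r = 443876/202169 - 473888/135444 = 443876*(1/202169) - 473888*1/135444 = 443876/202169 - 118472/33861 = -8921280532/6845644509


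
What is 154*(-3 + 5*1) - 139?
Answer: 169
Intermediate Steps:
154*(-3 + 5*1) - 139 = 154*(-3 + 5) - 139 = 154*2 - 139 = 308 - 139 = 169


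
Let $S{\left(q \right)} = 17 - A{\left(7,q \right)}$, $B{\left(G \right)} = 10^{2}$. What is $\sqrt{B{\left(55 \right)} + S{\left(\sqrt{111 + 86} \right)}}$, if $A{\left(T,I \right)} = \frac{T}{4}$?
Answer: $\frac{\sqrt{461}}{2} \approx 10.735$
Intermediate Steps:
$A{\left(T,I \right)} = \frac{T}{4}$ ($A{\left(T,I \right)} = T \frac{1}{4} = \frac{T}{4}$)
$B{\left(G \right)} = 100$
$S{\left(q \right)} = \frac{61}{4}$ ($S{\left(q \right)} = 17 - \frac{1}{4} \cdot 7 = 17 - \frac{7}{4} = \frac{61}{4}$)
$\sqrt{B{\left(55 \right)} + S{\left(\sqrt{111 + 86} \right)}} = \sqrt{100 + \frac{61}{4}} = \sqrt{\frac{461}{4}} = \frac{\sqrt{461}}{2}$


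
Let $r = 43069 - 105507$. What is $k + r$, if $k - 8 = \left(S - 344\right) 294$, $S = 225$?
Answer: $-97416$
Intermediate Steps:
$r = -62438$
$k = -34978$ ($k = 8 + \left(225 - 344\right) 294 = 8 - 34986 = -34978$)
$k + r = -34978 - 62438 = -97416$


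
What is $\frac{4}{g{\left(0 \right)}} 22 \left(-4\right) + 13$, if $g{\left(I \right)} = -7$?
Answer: $\frac{443}{7} \approx 63.286$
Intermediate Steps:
$\frac{4}{g{\left(0 \right)}} 22 \left(-4\right) + 13 = \frac{4}{-7} \cdot 22 \left(-4\right) + 13 = 4 \left(- \frac{1}{7}\right) \left(-88\right) + 13 = \left(- \frac{4}{7}\right) \left(-88\right) + 13 = \frac{352}{7} + 13 = \frac{443}{7}$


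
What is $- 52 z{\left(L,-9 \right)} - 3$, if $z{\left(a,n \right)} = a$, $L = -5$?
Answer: $257$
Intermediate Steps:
$- 52 z{\left(L,-9 \right)} - 3 = \left(-52\right) \left(-5\right) - 3 = 260 - 3 = 257$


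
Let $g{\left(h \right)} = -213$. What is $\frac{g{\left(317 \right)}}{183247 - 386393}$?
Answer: $\frac{213}{203146} \approx 0.0010485$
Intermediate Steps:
$\frac{g{\left(317 \right)}}{183247 - 386393} = - \frac{213}{183247 - 386393} = - \frac{213}{-203146} = \left(-213\right) \left(- \frac{1}{203146}\right) = \frac{213}{203146}$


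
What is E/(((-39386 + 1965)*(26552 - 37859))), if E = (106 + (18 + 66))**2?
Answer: 36100/423119247 ≈ 8.5319e-5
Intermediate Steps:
E = 36100 (E = (106 + 84)**2 = 190**2 = 36100)
E/(((-39386 + 1965)*(26552 - 37859))) = 36100/(((-39386 + 1965)*(26552 - 37859))) = 36100/((-37421*(-11307))) = 36100/423119247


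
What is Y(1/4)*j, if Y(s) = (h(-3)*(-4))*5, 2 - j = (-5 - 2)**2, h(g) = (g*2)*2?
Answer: -11280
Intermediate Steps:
h(g) = 4*g (h(g) = (2*g)*2 = 4*g)
j = -47 (j = 2 - (-5 - 2)**2 = 2 - 1*(-7)**2 = 2 - 1*49 = 2 - 49 = -47)
Y(s) = 240 (Y(s) = ((4*(-3))*(-4))*5 = -12*(-4)*5 = 48*5 = 240)
Y(1/4)*j = 240*(-47) = -11280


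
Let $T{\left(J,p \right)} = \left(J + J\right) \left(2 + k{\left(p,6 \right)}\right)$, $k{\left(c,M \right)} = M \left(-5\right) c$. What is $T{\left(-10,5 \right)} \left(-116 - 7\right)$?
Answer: $-364080$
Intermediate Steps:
$k{\left(c,M \right)} = - 5 M c$
$T{\left(J,p \right)} = 2 J \left(2 - 30 p\right)$ ($T{\left(J,p \right)} = \left(J + J\right) \left(2 - 30 p\right) = 2 J \left(2 - 30 p\right)$)
$T{\left(-10,5 \right)} \left(-116 - 7\right) = 4 \left(-10\right) \left(1 - 75\right) \left(-116 - 7\right) = 4 \left(-10\right) \left(1 - 75\right) \left(-123\right) = 4 \left(-10\right) \left(-74\right) \left(-123\right) = 2960 \left(-123\right) = -364080$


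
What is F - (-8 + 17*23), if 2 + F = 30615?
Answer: 30230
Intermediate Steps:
F = 30613 (F = -2 + 30615 = 30613)
F - (-8 + 17*23) = 30613 - (-8 + 17*23) = 30613 - (-8 + 391) = 30613 - 1*383 = 30613 - 383 = 30230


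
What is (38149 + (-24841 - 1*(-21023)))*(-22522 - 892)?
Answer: -803826034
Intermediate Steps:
(38149 + (-24841 - 1*(-21023)))*(-22522 - 892) = (38149 + (-24841 + 21023))*(-23414) = (38149 - 3818)*(-23414) = 34331*(-23414) = -803826034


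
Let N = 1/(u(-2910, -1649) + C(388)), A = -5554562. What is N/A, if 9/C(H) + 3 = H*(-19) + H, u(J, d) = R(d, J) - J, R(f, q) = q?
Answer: 2329/16663686 ≈ 0.00013976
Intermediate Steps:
u(J, d) = 0 (u(J, d) = J - J = 0)
C(H) = 9/(-3 - 18*H) (C(H) = 9/(-3 + (H*(-19) + H)) = 9/(-3 + (-19*H + H)) = 9/(-3 - 18*H))
N = -2329/3 (N = 1/(0 - 3/(1 + 6*388)) = 1/(0 - 3/(1 + 2328)) = 1/(0 - 3/2329) = 1/(-3/2329) = -2329/3 ≈ -776.33)
N/A = -2329/3/(-5554562) = -2329/3*(-1/5554562) = 2329/16663686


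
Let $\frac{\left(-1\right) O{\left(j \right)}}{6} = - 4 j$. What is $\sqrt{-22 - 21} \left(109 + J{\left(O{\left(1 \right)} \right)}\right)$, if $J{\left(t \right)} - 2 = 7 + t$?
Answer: $142 i \sqrt{43} \approx 931.16 i$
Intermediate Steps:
$O{\left(j \right)} = 24 j$ ($O{\left(j \right)} = - 6 \left(- 4 j\right) = 24 j$)
$J{\left(t \right)} = 9 + t$ ($J{\left(t \right)} = 2 + \left(7 + t\right) = 9 + t$)
$\sqrt{-22 - 21} \left(109 + J{\left(O{\left(1 \right)} \right)}\right) = \sqrt{-22 - 21} \left(109 + \left(9 + 24 \cdot 1\right)\right) = \sqrt{-43} \left(109 + \left(9 + 24\right)\right) = i \sqrt{43} \left(109 + 33\right) = i \sqrt{43} \cdot 142 = 142 i \sqrt{43}$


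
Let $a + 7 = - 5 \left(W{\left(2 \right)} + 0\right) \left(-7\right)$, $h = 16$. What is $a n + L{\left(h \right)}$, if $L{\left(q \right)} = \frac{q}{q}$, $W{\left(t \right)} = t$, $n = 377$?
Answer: $23752$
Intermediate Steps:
$L{\left(q \right)} = 1$
$a = 63$ ($a = -7 + - 5 \left(2 + 0\right) \left(-7\right) = -7 + \left(-5\right) 2 \left(-7\right) = -7 - -70 = -7 + 70 = 63$)
$a n + L{\left(h \right)} = 63 \cdot 377 + 1 = 23751 + 1 = 23752$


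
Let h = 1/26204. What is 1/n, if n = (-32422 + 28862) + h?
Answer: -26204/93286239 ≈ -0.00028090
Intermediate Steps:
h = 1/26204 ≈ 3.8162e-5
n = -93286239/26204 (n = (-32422 + 28862) + 1/26204 = -3560 + 1/26204 = -93286239/26204 ≈ -3560.0)
1/n = 1/(-93286239/26204) = -26204/93286239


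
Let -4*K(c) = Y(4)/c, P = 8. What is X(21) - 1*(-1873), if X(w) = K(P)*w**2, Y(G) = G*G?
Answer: 3305/2 ≈ 1652.5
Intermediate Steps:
Y(G) = G**2
K(c) = -4/c (K(c) = -4**2/(4*c) = -4/c)
X(w) = -w**2/2 (X(w) = (-4/8)*w**2 = (-4*1/8)*w**2 = -w**2/2)
X(21) - 1*(-1873) = -1/2*21**2 - 1*(-1873) = -1/2*441 + 1873 = -441/2 + 1873 = 3305/2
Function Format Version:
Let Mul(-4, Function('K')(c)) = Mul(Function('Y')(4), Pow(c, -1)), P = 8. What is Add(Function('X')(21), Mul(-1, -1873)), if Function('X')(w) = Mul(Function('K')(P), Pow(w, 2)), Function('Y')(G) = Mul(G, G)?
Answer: Rational(3305, 2) ≈ 1652.5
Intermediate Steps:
Function('Y')(G) = Pow(G, 2)
Function('K')(c) = Mul(-4, Pow(c, -1)) (Function('K')(c) = Mul(Rational(-1, 4), Mul(Pow(4, 2), Pow(c, -1))) = Mul(Rational(-1, 4), Mul(16, Pow(c, -1))) = Mul(-4, Pow(c, -1)))
Function('X')(w) = Mul(Rational(-1, 2), Pow(w, 2)) (Function('X')(w) = Mul(Mul(-4, Pow(8, -1)), Pow(w, 2)) = Mul(Mul(-4, Rational(1, 8)), Pow(w, 2)) = Mul(Rational(-1, 2), Pow(w, 2)))
Add(Function('X')(21), Mul(-1, -1873)) = Add(Mul(Rational(-1, 2), Pow(21, 2)), Mul(-1, -1873)) = Add(Mul(Rational(-1, 2), 441), 1873) = Add(Rational(-441, 2), 1873) = Rational(3305, 2)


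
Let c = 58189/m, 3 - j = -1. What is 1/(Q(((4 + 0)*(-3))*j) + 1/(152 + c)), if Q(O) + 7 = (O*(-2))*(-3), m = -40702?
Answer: -6128515/1807871223 ≈ -0.0033899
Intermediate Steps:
j = 4 (j = 3 - 1*(-1) = 3 + 1 = 4)
c = -58189/40702 (c = 58189/(-40702) = 58189*(-1/40702) = -58189/40702 ≈ -1.4296)
Q(O) = -7 + 6*O (Q(O) = -7 + (O*(-2))*(-3) = -7 - 2*O*(-3) = -7 + 6*O)
1/(Q(((4 + 0)*(-3))*j) + 1/(152 + c)) = 1/((-7 + 6*(((4 + 0)*(-3))*4)) + 1/(152 - 58189/40702)) = 1/((-7 + 6*((4*(-3))*4)) + 1/(6128515/40702)) = 1/((-7 + 6*(-12*4)) + 40702/6128515) = 1/((-7 + 6*(-48)) + 40702/6128515) = 1/((-7 - 288) + 40702/6128515) = 1/(-295 + 40702/6128515) = 1/(-1807871223/6128515) = -6128515/1807871223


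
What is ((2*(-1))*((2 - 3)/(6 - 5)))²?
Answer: 4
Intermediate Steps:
((2*(-1))*((2 - 3)/(6 - 5)))² = (-(-2)/1)² = (-(-2))² = (-2*(-1))² = 2² = 4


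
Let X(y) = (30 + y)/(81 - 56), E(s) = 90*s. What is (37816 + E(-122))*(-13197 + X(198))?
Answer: -8847748692/25 ≈ -3.5391e+8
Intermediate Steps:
X(y) = 6/5 + y/25 (X(y) = (30 + y)/25 = (30 + y)*(1/25) = 6/5 + y/25)
(37816 + E(-122))*(-13197 + X(198)) = (37816 + 90*(-122))*(-13197 + (6/5 + (1/25)*198)) = (37816 - 10980)*(-13197 + (6/5 + 198/25)) = 26836*(-13197 + 228/25) = 26836*(-329697/25) = -8847748692/25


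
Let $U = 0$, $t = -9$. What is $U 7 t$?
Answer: $0$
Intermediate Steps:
$U 7 t = 0 \cdot 7 \left(-9\right) = 0 \left(-9\right) = 0$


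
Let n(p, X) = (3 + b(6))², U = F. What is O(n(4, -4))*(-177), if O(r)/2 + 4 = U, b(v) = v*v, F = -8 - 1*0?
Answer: 4248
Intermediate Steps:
F = -8 (F = -8 + 0 = -8)
U = -8
b(v) = v²
n(p, X) = 1521 (n(p, X) = (3 + 6²)² = (3 + 36)² = 39² = 1521)
O(r) = -24 (O(r) = -8 + 2*(-8) = -8 - 16 = -24)
O(n(4, -4))*(-177) = -24*(-177) = 4248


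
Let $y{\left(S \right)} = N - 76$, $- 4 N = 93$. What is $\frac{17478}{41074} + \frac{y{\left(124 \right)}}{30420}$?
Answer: $\frac{1055208331}{2498942160} \approx 0.42226$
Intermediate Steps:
$N = - \frac{93}{4}$ ($N = \left(- \frac{1}{4}\right) 93 = - \frac{93}{4} \approx -23.25$)
$y{\left(S \right)} = - \frac{397}{4}$ ($y{\left(S \right)} = - \frac{93}{4} - 76 = - \frac{397}{4}$)
$\frac{17478}{41074} + \frac{y{\left(124 \right)}}{30420} = \frac{17478}{41074} - \frac{397}{4 \cdot 30420} = 17478 \cdot \frac{1}{41074} - \frac{397}{121680} = \frac{8739}{20537} - \frac{397}{121680} = \frac{1055208331}{2498942160}$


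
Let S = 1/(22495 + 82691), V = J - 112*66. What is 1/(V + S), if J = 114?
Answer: -105186/765543707 ≈ -0.00013740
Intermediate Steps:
V = -7278 (V = 114 - 112*66 = 114 - 7392 = -7278)
S = 1/105186 ≈ 9.5070e-6
1/(V + S) = 1/(-7278 + 1/105186) = 1/(-765543707/105186) = -105186/765543707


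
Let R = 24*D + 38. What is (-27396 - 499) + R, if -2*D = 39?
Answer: -28325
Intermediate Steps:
D = -39/2 (D = -½*39 = -39/2 ≈ -19.500)
R = -430 (R = 24*(-39/2) + 38 = -468 + 38 = -430)
(-27396 - 499) + R = (-27396 - 499) - 430 = -27895 - 430 = -28325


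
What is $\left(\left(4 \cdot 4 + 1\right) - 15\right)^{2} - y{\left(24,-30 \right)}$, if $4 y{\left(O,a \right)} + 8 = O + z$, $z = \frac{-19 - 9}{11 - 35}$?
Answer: $- \frac{7}{24} \approx -0.29167$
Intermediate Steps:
$z = \frac{7}{6}$ ($z = - \frac{28}{-24} = \left(-28\right) \left(- \frac{1}{24}\right) = \frac{7}{6} \approx 1.1667$)
$y{\left(O,a \right)} = - \frac{41}{24} + \frac{O}{4}$ ($y{\left(O,a \right)} = -2 + \frac{O + \frac{7}{6}}{4} = -2 + \frac{\frac{7}{6} + O}{4} = -2 + \left(\frac{7}{24} + \frac{O}{4}\right) = - \frac{41}{24} + \frac{O}{4}$)
$\left(\left(4 \cdot 4 + 1\right) - 15\right)^{2} - y{\left(24,-30 \right)} = \left(\left(4 \cdot 4 + 1\right) - 15\right)^{2} - \left(- \frac{41}{24} + \frac{1}{4} \cdot 24\right) = \left(\left(16 + 1\right) - 15\right)^{2} - \left(- \frac{41}{24} + 6\right) = \left(17 - 15\right)^{2} - \frac{103}{24} = 2^{2} - \frac{103}{24} = 4 - \frac{103}{24} = - \frac{7}{24}$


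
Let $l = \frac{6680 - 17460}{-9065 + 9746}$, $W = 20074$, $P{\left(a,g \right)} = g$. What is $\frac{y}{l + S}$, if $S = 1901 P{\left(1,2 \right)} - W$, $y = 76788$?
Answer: $- \frac{13073157}{2773003} \approx -4.7144$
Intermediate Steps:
$l = - \frac{10780}{681} \approx -15.83$
$S = -16272$ ($S = 1901 \cdot 2 - 20074 = 3802 - 20074 = -16272$)
$\frac{y}{l + S} = \frac{76788}{- \frac{10780}{681} - 16272} = \frac{76788}{- \frac{11092012}{681}} = 76788 \left(- \frac{681}{11092012}\right) = - \frac{13073157}{2773003}$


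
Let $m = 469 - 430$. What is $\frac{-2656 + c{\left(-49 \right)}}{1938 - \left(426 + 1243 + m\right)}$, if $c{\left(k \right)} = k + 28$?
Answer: $- \frac{2677}{230} \approx -11.639$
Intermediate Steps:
$c{\left(k \right)} = 28 + k$
$m = 39$
$\frac{-2656 + c{\left(-49 \right)}}{1938 - \left(426 + 1243 + m\right)} = \frac{-2656 + \left(28 - 49\right)}{1938 - \left(465 + 1243\right)} = \frac{-2656 - 21}{1938 - 1708} = - \frac{2677}{1938 - 1708} = - \frac{2677}{230}$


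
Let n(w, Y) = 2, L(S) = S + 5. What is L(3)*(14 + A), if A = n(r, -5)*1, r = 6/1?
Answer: 128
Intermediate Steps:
r = 6 (r = 6*1 = 6)
L(S) = 5 + S
A = 2 (A = 2*1 = 2)
L(3)*(14 + A) = (5 + 3)*(14 + 2) = 8*16 = 128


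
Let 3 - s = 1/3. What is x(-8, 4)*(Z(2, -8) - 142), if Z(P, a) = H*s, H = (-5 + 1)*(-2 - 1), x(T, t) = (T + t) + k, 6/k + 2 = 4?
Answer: 110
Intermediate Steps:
k = 3 (k = 6/(-2 + 4) = 6/2 = 6*(½) = 3)
x(T, t) = 3 + T + t (x(T, t) = (T + t) + 3 = 3 + T + t)
H = 12 (H = -4*(-3) = 12)
s = 8/3 (s = 3 - 1/3 = 3 - 1*⅓ = 3 - ⅓ = 8/3 ≈ 2.6667)
Z(P, a) = 32 (Z(P, a) = 12*(8/3) = 32)
x(-8, 4)*(Z(2, -8) - 142) = (3 - 8 + 4)*(32 - 142) = -1*(-110) = 110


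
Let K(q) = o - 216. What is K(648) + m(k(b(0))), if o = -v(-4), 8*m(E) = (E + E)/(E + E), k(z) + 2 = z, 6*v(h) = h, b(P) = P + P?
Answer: -5165/24 ≈ -215.21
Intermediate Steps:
b(P) = 2*P
v(h) = h/6
k(z) = -2 + z
m(E) = ⅛ (m(E) = ((E + E)/(E + E))/8 = ((2*E)/((2*E)))/8 = ((2*E)*(1/(2*E)))/8 = (⅛)*1 = ⅛)
o = ⅔ (o = -(-4)/6 = -1*(-⅔) = ⅔ ≈ 0.66667)
K(q) = -646/3 (K(q) = ⅔ - 216 = -646/3)
K(648) + m(k(b(0))) = -646/3 + ⅛ = -5165/24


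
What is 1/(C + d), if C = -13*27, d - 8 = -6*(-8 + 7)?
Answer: -1/337 ≈ -0.0029674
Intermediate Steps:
d = 14 (d = 8 - 6*(-8 + 7) = 8 - 6*(-1) = 8 + 6 = 14)
C = -351
1/(C + d) = 1/(-351 + 14) = 1/(-337) = -1/337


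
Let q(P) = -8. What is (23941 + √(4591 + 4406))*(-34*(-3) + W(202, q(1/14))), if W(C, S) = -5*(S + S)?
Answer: 4357262 + 182*√8997 ≈ 4.3745e+6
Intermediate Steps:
W(C, S) = -10*S
(23941 + √(4591 + 4406))*(-34*(-3) + W(202, q(1/14))) = (23941 + √(4591 + 4406))*(-34*(-3) - 10*(-8)) = (23941 + √8997)*(102 + 80) = (23941 + √8997)*182 = 4357262 + 182*√8997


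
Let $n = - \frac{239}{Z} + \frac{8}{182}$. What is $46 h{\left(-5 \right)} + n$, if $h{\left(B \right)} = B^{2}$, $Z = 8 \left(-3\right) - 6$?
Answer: $\frac{3161369}{2730} \approx 1158.0$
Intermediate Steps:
$Z = -30$ ($Z = -24 - 6 = -30$)
$n = \frac{21869}{2730}$ ($n = - \frac{239}{-30} + \frac{8}{182} = \left(-239\right) \left(- \frac{1}{30}\right) + 8 \cdot \frac{1}{182} = \frac{239}{30} + \frac{4}{91} = \frac{21869}{2730} \approx 8.0106$)
$46 h{\left(-5 \right)} + n = 46 \left(-5\right)^{2} + \frac{21869}{2730} = 46 \cdot 25 + \frac{21869}{2730} = 1150 + \frac{21869}{2730} = \frac{3161369}{2730}$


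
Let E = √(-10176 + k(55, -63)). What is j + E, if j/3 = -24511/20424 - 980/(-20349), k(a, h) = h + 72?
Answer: -22798039/6596952 + I*√10167 ≈ -3.4558 + 100.83*I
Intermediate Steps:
k(a, h) = 72 + h
E = I*√10167 (E = √(-10176 + (72 - 63)) = √(-10176 + 9) = √(-10167) = I*√10167 ≈ 100.83*I)
j = -22798039/6596952 (j = 3*(-24511/20424 - 980/(-20349)) = 3*(-24511*1/20424 - 980*(-1/20349)) = 3*(-24511/20424 + 140/2907) = 3*(-22798039/19790856) = -22798039/6596952 ≈ -3.4558)
j + E = -22798039/6596952 + I*√10167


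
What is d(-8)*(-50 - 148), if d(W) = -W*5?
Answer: -7920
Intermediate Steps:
d(W) = -5*W
d(-8)*(-50 - 148) = (-5*(-8))*(-50 - 148) = 40*(-198) = -7920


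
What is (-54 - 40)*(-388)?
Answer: 36472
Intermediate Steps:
(-54 - 40)*(-388) = -94*(-388) = 36472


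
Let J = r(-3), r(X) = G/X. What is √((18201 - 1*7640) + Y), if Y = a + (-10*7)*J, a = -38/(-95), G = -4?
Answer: √2355315/15 ≈ 102.31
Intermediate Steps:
r(X) = -4/X
J = 4/3 (J = -4/(-3) = -4*(-⅓) = 4/3 ≈ 1.3333)
a = ⅖ (a = -38*(-1/95) = ⅖ ≈ 0.40000)
Y = -1394/15 (Y = ⅖ - 10*7*(4/3) = ⅖ - 70*4/3 = ⅖ - 280/3 = -1394/15 ≈ -92.933)
√((18201 - 1*7640) + Y) = √((18201 - 1*7640) - 1394/15) = √((18201 - 7640) - 1394/15) = √(10561 - 1394/15) = √(157021/15) = √2355315/15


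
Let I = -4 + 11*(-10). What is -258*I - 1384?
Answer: 28028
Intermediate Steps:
I = -114 (I = -4 - 110 = -114)
-258*I - 1384 = -258*(-114) - 1384 = 29412 - 1384 = 28028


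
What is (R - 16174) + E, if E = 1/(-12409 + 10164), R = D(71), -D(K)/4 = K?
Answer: -36948211/2245 ≈ -16458.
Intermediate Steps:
D(K) = -4*K
R = -284 (R = -4*71 = -284)
E = -1/2245 (E = 1/(-2245) = -1/2245 ≈ -0.00044543)
(R - 16174) + E = (-284 - 16174) - 1/2245 = -16458 - 1/2245 = -36948211/2245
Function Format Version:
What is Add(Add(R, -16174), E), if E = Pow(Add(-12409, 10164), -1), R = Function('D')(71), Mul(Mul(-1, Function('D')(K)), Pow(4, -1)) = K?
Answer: Rational(-36948211, 2245) ≈ -16458.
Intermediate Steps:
Function('D')(K) = Mul(-4, K)
R = -284 (R = Mul(-4, 71) = -284)
E = Rational(-1, 2245) (E = Pow(-2245, -1) = Rational(-1, 2245) ≈ -0.00044543)
Add(Add(R, -16174), E) = Add(Add(-284, -16174), Rational(-1, 2245)) = Add(-16458, Rational(-1, 2245)) = Rational(-36948211, 2245)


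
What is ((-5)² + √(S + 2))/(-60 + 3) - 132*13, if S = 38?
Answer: -97837/57 - 2*√10/57 ≈ -1716.5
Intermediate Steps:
((-5)² + √(S + 2))/(-60 + 3) - 132*13 = ((-5)² + √(38 + 2))/(-60 + 3) - 132*13 = (25 + √40)/(-57) - 1716 = (25 + 2*√10)*(-1/57) - 1716 = (-25/57 - 2*√10/57) - 1716 = -97837/57 - 2*√10/57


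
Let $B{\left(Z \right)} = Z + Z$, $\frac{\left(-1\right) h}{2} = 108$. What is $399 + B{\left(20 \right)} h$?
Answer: $-8241$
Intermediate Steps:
$h = -216$ ($h = \left(-2\right) 108 = -216$)
$B{\left(Z \right)} = 2 Z$
$399 + B{\left(20 \right)} h = 399 + 2 \cdot 20 \left(-216\right) = 399 + 40 \left(-216\right) = 399 - 8640 = -8241$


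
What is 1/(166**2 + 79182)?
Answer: 1/106738 ≈ 9.3687e-6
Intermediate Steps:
1/(166**2 + 79182) = 1/(27556 + 79182) = 1/106738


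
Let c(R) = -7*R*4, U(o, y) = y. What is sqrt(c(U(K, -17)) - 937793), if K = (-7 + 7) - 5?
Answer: I*sqrt(937317) ≈ 968.15*I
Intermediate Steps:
K = -5 (K = 0 - 5 = -5)
c(R) = -28*R
sqrt(c(U(K, -17)) - 937793) = sqrt(-28*(-17) - 937793) = sqrt(476 - 937793) = sqrt(-937317) = I*sqrt(937317)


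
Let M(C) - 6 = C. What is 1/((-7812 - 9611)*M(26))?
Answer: -1/557536 ≈ -1.7936e-6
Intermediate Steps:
M(C) = 6 + C
1/((-7812 - 9611)*M(26)) = 1/((-7812 - 9611)*(6 + 26)) = 1/(-17423*32) = -1/17423*1/32 = -1/557536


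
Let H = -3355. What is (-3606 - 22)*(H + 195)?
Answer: 11464480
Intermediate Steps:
(-3606 - 22)*(H + 195) = (-3606 - 22)*(-3355 + 195) = -3628*(-3160) = 11464480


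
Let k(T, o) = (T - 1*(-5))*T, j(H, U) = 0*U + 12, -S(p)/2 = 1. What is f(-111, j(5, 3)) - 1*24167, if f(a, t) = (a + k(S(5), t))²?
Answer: -10478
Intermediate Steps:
S(p) = -2 (S(p) = -2*1 = -2)
j(H, U) = 12 (j(H, U) = 0 + 12 = 12)
k(T, o) = T*(5 + T) (k(T, o) = (T + 5)*T = (5 + T)*T = T*(5 + T))
f(a, t) = (-6 + a)² (f(a, t) = (a - 2*(5 - 2))² = (a - 2*3)² = (a - 6)² = (-6 + a)²)
f(-111, j(5, 3)) - 1*24167 = (-6 - 111)² - 1*24167 = (-117)² - 24167 = 13689 - 24167 = -10478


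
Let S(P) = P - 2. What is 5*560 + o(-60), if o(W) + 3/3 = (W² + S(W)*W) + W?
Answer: 10059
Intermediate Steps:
S(P) = -2 + P
o(W) = -1 + W + W² + W*(-2 + W) (o(W) = -1 + ((W² + (-2 + W)*W) + W) = -1 + ((W² + W*(-2 + W)) + W) = -1 + (W + W² + W*(-2 + W)) = -1 + W + W² + W*(-2 + W))
5*560 + o(-60) = 5*560 + (-1 - 1*(-60) + 2*(-60)²) = 2800 + (-1 + 60 + 2*3600) = 2800 + (-1 + 60 + 7200) = 2800 + 7259 = 10059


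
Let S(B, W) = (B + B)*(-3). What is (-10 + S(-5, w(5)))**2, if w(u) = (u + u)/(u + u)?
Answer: 400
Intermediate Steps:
w(u) = 1 (w(u) = (2*u)/((2*u)) = (2*u)*(1/(2*u)) = 1)
S(B, W) = -6*B (S(B, W) = (2*B)*(-3) = -6*B)
(-10 + S(-5, w(5)))**2 = (-10 - 6*(-5))**2 = (-10 + 30)**2 = 20**2 = 400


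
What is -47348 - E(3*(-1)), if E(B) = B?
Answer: -47345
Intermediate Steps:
-47348 - E(3*(-1)) = -47348 - 3*(-1) = -47348 - 1*(-3) = -47348 + 3 = -47345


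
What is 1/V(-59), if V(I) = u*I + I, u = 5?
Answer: -1/354 ≈ -0.0028249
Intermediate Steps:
V(I) = 6*I (V(I) = 5*I + I = 6*I)
1/V(-59) = 1/(6*(-59)) = 1/(-354) = -1/354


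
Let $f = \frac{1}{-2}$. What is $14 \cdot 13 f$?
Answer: $-91$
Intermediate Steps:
$f = - \frac{1}{2} \approx -0.5$
$14 \cdot 13 f = 14 \cdot 13 \left(- \frac{1}{2}\right) = 182 \left(- \frac{1}{2}\right) = -91$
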